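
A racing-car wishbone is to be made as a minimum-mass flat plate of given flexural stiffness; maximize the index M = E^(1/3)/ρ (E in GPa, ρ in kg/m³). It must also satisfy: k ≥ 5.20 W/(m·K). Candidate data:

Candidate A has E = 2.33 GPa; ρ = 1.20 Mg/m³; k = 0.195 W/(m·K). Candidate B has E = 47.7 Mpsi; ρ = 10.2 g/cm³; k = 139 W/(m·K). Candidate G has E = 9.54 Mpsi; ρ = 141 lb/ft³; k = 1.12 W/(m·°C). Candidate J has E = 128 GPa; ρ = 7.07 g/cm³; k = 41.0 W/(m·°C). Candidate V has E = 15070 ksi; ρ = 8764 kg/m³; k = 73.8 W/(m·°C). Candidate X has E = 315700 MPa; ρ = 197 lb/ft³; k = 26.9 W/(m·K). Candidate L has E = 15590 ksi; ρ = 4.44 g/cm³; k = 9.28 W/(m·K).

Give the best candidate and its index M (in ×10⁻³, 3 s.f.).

candidate X, M = 2.16×10⁻³

Screen on constraints: k ≥ 5.20 W/(m·K). Survivors: candidate B, candidate J, candidate V, candidate X, candidate L.
Convert each candidate to consistent units, then evaluate M:
  candidate B: E = 328.9 GPa, ρ = 10200 kg/m³
  candidate J: E = 128.0 GPa, ρ = 7070 kg/m³
  candidate V: E = 103.9 GPa, ρ = 8764 kg/m³
  candidate X: E = 315.7 GPa, ρ = 3156 kg/m³
  candidate L: E = 107.5 GPa, ρ = 4440 kg/m³
  candidate X: M = 2.16×10⁻³
  candidate L: M = 1.07×10⁻³
  candidate J: M = 0.713×10⁻³
  candidate B: M = 0.677×10⁻³
  candidate V: M = 0.536×10⁻³
Candidate X ranks first.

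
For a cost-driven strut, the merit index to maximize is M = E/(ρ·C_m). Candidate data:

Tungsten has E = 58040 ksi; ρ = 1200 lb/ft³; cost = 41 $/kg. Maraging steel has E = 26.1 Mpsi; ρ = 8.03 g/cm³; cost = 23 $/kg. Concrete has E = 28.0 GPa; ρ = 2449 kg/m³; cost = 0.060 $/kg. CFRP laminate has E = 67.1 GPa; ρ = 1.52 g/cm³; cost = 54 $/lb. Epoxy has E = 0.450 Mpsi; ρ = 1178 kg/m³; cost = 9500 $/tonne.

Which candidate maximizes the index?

After converting to SI:
  tungsten: E = 400.2 GPa, ρ = 19220 kg/m³, cost = 41.00 $/kg
  maraging steel: E = 180.0 GPa, ρ = 8030 kg/m³, cost = 23.00 $/kg
  concrete: E = 28.00 GPa, ρ = 2449 kg/m³, cost = 0.06000 $/kg
  CFRP laminate: E = 67.10 GPa, ρ = 1520 kg/m³, cost = 119.0 $/kg
  epoxy: E = 3.103 GPa, ρ = 1178 kg/m³, cost = 9.500 $/kg
  concrete: M = 191 MN·m per $
  maraging steel: M = 0.974 MN·m per $
  tungsten: M = 0.508 MN·m per $
  CFRP laminate: M = 0.371 MN·m per $
  epoxy: M = 0.277 MN·m per $
Concrete has the largest M.

concrete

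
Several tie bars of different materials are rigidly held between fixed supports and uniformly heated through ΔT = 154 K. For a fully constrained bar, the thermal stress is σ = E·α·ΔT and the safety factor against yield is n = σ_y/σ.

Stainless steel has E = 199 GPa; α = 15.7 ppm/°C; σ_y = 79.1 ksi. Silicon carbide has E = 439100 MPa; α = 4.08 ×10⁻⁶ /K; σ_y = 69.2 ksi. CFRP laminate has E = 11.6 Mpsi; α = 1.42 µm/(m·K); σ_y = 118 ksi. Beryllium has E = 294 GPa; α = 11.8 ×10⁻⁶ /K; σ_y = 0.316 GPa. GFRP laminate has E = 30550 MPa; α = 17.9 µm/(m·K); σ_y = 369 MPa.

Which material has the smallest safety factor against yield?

beryllium

Per material, after unit conversion:
  stainless steel: E = 199.0, α = 15.7, σ_y = 545.4 → σ = 481 MPa, n = 1.13
  silicon carbide: E = 439.1, α = 4.08, σ_y = 477.1 → σ = 276 MPa, n = 1.73
  CFRP laminate: E = 79.98, α = 1.42, σ_y = 813.6 → σ = 17.5 MPa, n = 46.5
  beryllium: E = 294.0, α = 11.8, σ_y = 316.0 → σ = 534 MPa, n = 0.591
  GFRP laminate: E = 30.55, α = 17.9, σ_y = 369.0 → σ = 84.2 MPa, n = 4.38
The minimum is beryllium at n = 0.591.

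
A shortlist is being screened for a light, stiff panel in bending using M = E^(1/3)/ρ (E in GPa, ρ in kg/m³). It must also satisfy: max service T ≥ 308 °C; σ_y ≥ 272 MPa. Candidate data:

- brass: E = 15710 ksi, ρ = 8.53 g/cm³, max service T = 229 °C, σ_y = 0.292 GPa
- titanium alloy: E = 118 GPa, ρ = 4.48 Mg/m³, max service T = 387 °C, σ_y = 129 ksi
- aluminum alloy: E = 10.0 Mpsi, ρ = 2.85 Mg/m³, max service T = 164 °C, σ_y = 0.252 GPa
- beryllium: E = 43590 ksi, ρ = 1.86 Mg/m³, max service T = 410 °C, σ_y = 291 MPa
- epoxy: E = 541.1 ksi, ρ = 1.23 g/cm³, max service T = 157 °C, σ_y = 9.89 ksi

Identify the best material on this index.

Screen on constraints: max service T ≥ 308 °C; σ_y ≥ 272 MPa. Survivors: titanium alloy, beryllium.
In SI units:
  titanium alloy: E = 118.0 GPa, ρ = 4480 kg/m³
  beryllium: E = 300.5 GPa, ρ = 1860 kg/m³
  beryllium: M = 3.60×10⁻³
  titanium alloy: M = 1.09×10⁻³
Beryllium has the largest M.

beryllium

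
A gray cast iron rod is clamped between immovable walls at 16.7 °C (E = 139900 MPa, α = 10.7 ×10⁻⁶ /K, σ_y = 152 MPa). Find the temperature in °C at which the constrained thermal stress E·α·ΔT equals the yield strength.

118 °C

E = 139900 MPa = 139.9 GPa.
E·α·ΔT = 152.0 MPa ⇒ ΔT = 152.0 / (139.9×10³ × 10.7×10⁻⁶) = 101.5 K.
T = 16.7 + 101.5 = 118.2 °C.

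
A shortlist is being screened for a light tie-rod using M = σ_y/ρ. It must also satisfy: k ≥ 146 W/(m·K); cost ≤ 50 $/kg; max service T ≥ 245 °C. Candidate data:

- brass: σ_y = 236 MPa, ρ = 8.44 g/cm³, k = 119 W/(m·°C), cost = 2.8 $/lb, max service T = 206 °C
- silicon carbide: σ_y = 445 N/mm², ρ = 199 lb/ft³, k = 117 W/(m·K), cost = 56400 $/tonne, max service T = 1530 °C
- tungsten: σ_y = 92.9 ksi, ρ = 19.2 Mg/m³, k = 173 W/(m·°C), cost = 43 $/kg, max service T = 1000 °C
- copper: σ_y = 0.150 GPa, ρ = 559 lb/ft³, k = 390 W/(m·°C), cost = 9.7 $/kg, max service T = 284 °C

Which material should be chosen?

Screen on constraints: k ≥ 146 W/(m·K); cost ≤ 50 $/kg; max service T ≥ 245 °C. Survivors: tungsten, copper.
In SI units:
  tungsten: σ_y = 640.5 MPa, ρ = 19200 kg/m³
  copper: σ_y = 150.0 MPa, ρ = 8954 kg/m³
  tungsten: M = 33.4 kN·m/kg
  copper: M = 16.8 kN·m/kg
The maximum is for tungsten.

tungsten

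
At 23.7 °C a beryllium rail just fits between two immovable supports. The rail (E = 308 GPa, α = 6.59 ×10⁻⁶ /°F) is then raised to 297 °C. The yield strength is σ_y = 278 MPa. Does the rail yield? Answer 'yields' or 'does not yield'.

yields

α = 6.59×10⁻⁶/°F × 9/5 = 11.9×10⁻⁶/K.
ΔT = 273.3 K. Constrained thermal stress σ = E·α·ΔT = 308.0×10³ MPa × 11.9×10⁻⁶ × 273.3 = 999 MPa (compressive).
Compare to σ_y = 278 MPa: σ ≥ σ_y, so it yields.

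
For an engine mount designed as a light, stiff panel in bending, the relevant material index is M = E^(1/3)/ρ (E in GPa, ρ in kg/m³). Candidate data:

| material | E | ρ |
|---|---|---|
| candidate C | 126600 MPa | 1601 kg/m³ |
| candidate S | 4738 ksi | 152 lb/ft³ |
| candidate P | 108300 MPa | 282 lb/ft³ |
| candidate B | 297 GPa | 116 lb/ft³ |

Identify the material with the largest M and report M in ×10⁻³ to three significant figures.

candidate B, M = 3.59×10⁻³

Putting every candidate on a common basis:
  candidate C: E = 126.6 GPa, ρ = 1601 kg/m³
  candidate S: E = 32.67 GPa, ρ = 2435 kg/m³
  candidate P: E = 108.3 GPa, ρ = 4517 kg/m³
  candidate B: E = 297.0 GPa, ρ = 1858 kg/m³
  candidate B: M = 3.59×10⁻³
  candidate C: M = 3.14×10⁻³
  candidate S: M = 1.31×10⁻³
  candidate P: M = 1.06×10⁻³
The maximum is for candidate B.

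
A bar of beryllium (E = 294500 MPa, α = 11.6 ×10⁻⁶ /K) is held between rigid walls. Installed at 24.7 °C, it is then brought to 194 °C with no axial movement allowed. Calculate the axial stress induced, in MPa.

E = 294500 MPa = 294.5 GPa.
ΔT = 169.3 K. Constrained thermal stress σ = E·α·ΔT = 294.5×10³ MPa × 11.6×10⁻⁶ × 169.3 = 578 MPa (compressive).

578 MPa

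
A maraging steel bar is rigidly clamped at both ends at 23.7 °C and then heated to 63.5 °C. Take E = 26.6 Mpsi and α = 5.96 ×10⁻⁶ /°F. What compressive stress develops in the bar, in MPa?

E = 26.6 Mpsi = 183.4 GPa.
α = 5.96×10⁻⁶/°F × 9/5 = 10.7×10⁻⁶/K.
ΔT = 39.80 K. Constrained thermal stress σ = E·α·ΔT = 183.4×10³ MPa × 10.7×10⁻⁶ × 39.80 = 78.3 MPa (compressive).

78.3 MPa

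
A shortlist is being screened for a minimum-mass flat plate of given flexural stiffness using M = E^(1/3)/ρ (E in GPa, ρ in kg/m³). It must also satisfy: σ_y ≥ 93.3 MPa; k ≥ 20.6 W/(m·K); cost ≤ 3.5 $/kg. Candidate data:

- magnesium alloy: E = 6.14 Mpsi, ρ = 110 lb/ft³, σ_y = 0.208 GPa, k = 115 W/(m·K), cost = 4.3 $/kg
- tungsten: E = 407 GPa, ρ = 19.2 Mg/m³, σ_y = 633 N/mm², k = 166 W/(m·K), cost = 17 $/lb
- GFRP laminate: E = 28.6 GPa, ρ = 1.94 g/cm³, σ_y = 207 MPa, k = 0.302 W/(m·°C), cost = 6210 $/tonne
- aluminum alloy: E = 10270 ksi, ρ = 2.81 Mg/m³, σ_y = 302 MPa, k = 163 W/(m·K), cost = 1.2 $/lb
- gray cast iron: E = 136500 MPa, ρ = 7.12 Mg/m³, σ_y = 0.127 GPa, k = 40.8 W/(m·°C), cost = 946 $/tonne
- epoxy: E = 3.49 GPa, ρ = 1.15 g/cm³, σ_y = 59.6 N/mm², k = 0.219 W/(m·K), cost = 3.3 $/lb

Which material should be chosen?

Screen on constraints: σ_y ≥ 93.3 MPa; k ≥ 20.6 W/(m·K); cost ≤ 3.5 $/kg. Survivors: aluminum alloy, gray cast iron.
After converting to SI:
  aluminum alloy: E = 70.81 GPa, ρ = 2810 kg/m³
  gray cast iron: E = 136.5 GPa, ρ = 7120 kg/m³
  aluminum alloy: M = 1.47×10⁻³
  gray cast iron: M = 0.723×10⁻³
The maximum is for aluminum alloy.

aluminum alloy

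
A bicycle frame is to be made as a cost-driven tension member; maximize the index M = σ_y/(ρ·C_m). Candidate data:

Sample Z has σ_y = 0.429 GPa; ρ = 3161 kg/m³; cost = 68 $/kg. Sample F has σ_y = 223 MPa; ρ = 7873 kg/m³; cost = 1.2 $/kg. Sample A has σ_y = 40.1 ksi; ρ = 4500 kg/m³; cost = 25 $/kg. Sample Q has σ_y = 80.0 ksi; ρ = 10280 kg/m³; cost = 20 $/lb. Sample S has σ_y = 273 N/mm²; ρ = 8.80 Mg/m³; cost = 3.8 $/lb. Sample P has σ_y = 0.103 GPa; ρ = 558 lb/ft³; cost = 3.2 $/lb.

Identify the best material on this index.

Convert each candidate to consistent units, then evaluate M:
  sample Z: σ_y = 429.0 MPa, ρ = 3161 kg/m³, cost = 68.00 $/kg
  sample F: σ_y = 223.0 MPa, ρ = 7873 kg/m³, cost = 1.200 $/kg
  sample A: σ_y = 276.5 MPa, ρ = 4500 kg/m³, cost = 25.00 $/kg
  sample Q: σ_y = 551.6 MPa, ρ = 10280 kg/m³, cost = 44.09 $/kg
  sample S: σ_y = 273.0 MPa, ρ = 8800 kg/m³, cost = 8.377 $/kg
  sample P: σ_y = 103.0 MPa, ρ = 8938 kg/m³, cost = 7.055 $/kg
  sample F: M = 23.6 kN·m per $
  sample S: M = 3.70 kN·m per $
  sample A: M = 2.46 kN·m per $
  sample Z: M = 2.00 kN·m per $
  sample P: M = 1.63 kN·m per $
  sample Q: M = 1.22 kN·m per $
The maximum is for sample F.

sample F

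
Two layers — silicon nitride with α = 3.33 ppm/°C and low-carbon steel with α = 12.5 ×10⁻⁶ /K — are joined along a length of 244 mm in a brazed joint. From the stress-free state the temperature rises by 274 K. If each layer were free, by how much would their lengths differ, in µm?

Δα = |3.33 − 12.5|×10⁻⁶/K = 9.17×10⁻⁶/K.
ΔL_mismatch = Δα·L·ΔT = 9.17×10⁻⁶ × 244.0 mm × 274.0 K = 613 µm.

613 µm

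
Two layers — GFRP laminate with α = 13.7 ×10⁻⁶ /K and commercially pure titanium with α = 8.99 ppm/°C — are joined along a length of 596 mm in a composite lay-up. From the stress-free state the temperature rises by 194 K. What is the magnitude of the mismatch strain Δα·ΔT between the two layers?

Δα = |13.7 − 8.99|×10⁻⁶/K = 4.71×10⁻⁶/K.
Mismatch strain = Δα·ΔT = 4.71×10⁻⁶ × 194.0 = 9.14×10⁻⁴.

9.14×10⁻⁴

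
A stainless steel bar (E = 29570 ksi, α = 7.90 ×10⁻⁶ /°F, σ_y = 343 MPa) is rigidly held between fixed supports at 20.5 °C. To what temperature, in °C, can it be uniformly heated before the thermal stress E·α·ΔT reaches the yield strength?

139 °C

E = 29570 ksi = 203.9 GPa.
α = 7.90×10⁻⁶/°F × 9/5 = 14.2×10⁻⁶/K.
E·α·ΔT = 343.0 MPa ⇒ ΔT = 343.0 / (203.9×10³ × 14.2×10⁻⁶) = 118.3 K.
T = 20.5 + 118.3 = 138.8 °C.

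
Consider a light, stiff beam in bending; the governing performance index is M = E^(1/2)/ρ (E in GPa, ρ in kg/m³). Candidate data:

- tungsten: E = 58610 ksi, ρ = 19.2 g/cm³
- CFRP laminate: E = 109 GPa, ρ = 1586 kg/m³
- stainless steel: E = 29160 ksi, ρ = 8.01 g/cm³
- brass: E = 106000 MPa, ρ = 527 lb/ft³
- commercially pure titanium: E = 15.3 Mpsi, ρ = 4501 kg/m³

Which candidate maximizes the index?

After converting to SI:
  tungsten: E = 404.1 GPa, ρ = 19200 kg/m³
  CFRP laminate: E = 109.0 GPa, ρ = 1586 kg/m³
  stainless steel: E = 201.1 GPa, ρ = 8010 kg/m³
  brass: E = 106.0 GPa, ρ = 8442 kg/m³
  commercially pure titanium: E = 105.5 GPa, ρ = 4501 kg/m³
  CFRP laminate: M = 6.58×10⁻³
  commercially pure titanium: M = 2.28×10⁻³
  stainless steel: M = 1.77×10⁻³
  brass: M = 1.22×10⁻³
  tungsten: M = 1.05×10⁻³
The maximum is for CFRP laminate.

CFRP laminate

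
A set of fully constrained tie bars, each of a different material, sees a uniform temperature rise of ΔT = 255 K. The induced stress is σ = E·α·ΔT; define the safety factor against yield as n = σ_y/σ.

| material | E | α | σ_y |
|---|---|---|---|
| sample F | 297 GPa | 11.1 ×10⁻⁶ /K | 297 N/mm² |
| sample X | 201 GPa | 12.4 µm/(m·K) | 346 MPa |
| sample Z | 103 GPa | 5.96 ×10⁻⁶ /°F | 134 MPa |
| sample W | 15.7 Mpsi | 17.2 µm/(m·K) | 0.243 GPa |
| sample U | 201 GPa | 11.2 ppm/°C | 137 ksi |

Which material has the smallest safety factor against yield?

sample F

In consistent units (E in GPa, α in ×10⁻⁶/K, σ_y in MPa):
  sample F: E = 297.0, α = 11.1, σ_y = 297.0 → σ = 841 MPa, n = 0.353
  sample X: E = 201.0, α = 12.4, σ_y = 346.0 → σ = 636 MPa, n = 0.544
  sample Z: E = 103.0, α = 10.7, σ_y = 134.0 → σ = 282 MPa, n = 0.476
  sample W: E = 108.2, α = 17.2, σ_y = 243.0 → σ = 475 MPa, n = 0.512
  sample U: E = 201.0, α = 11.2, σ_y = 944.6 → σ = 574 MPa, n = 1.65
Smallest n: sample F with n = 0.353.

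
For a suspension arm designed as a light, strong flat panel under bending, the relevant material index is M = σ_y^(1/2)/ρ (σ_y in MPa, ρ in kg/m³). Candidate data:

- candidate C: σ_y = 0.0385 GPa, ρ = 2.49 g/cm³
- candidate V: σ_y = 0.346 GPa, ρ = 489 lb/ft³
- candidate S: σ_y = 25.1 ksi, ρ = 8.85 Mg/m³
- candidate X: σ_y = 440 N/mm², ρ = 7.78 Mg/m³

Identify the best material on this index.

Convert each candidate to consistent units, then evaluate M:
  candidate C: σ_y = 38.50 MPa, ρ = 2490 kg/m³
  candidate V: σ_y = 346.0 MPa, ρ = 7833 kg/m³
  candidate S: σ_y = 173.1 MPa, ρ = 8850 kg/m³
  candidate X: σ_y = 440.0 MPa, ρ = 7780 kg/m³
  candidate X: M = 2.70×10⁻³
  candidate C: M = 2.49×10⁻³
  candidate V: M = 2.37×10⁻³
  candidate S: M = 1.49×10⁻³
The maximum is for candidate X.

candidate X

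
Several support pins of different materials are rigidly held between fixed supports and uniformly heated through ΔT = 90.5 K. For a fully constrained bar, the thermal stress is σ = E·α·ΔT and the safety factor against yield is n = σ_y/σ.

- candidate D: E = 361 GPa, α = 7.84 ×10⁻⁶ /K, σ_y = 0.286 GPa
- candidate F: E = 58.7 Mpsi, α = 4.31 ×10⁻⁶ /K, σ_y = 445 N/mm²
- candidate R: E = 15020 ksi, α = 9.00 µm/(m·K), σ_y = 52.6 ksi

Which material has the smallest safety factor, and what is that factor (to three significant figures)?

In consistent units (E in GPa, α in ×10⁻⁶/K, σ_y in MPa):
  candidate D: E = 361.0, α = 7.84, σ_y = 286.0 → σ = 256 MPa, n = 1.12
  candidate F: E = 404.7, α = 4.31, σ_y = 445.0 → σ = 158 MPa, n = 2.82
  candidate R: E = 103.6, α = 9.00, σ_y = 362.7 → σ = 84.3 MPa, n = 4.30
Candidate D has the lowest safety factor, n = 1.12.

candidate D, n = 1.12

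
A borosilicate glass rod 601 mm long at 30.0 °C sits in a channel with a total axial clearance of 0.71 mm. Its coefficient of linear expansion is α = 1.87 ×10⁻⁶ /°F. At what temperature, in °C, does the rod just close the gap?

α = 1.87×10⁻⁶/°F × 9/5 = 3.37×10⁻⁶/K.
α·L₀·ΔT = 0.71 mm ⇒ ΔT = 0.71 / (3.37×10⁻⁶ × 601.0) = 351.0 K.
T = 30.0 + 351.0 = 381.0 °C.

381 °C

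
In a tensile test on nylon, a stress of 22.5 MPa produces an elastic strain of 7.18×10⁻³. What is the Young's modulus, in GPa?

E = σ/ε = 22.5 MPa / 7.18×10⁻³ = 3134 MPa = 3.13 GPa.

3.13 GPa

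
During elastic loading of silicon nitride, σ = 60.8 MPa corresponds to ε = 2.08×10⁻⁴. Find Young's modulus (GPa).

E = σ/ε = 60.8 MPa / 2.08×10⁻⁴ = 292300 MPa = 292 GPa.

292 GPa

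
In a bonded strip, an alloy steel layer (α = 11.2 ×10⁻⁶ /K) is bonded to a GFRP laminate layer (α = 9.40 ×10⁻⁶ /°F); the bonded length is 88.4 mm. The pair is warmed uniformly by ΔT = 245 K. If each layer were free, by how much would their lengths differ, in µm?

GFRP laminate: α = 9.40×10⁻⁶/°F × 9/5 = 16.9×10⁻⁶/K.
Δα = |11.2 − 16.9|×10⁻⁶/K = 5.72×10⁻⁶/K.
ΔL_mismatch = Δα·L·ΔT = 5.72×10⁻⁶ × 88.4 mm × 245.0 K = 124 µm.

124 µm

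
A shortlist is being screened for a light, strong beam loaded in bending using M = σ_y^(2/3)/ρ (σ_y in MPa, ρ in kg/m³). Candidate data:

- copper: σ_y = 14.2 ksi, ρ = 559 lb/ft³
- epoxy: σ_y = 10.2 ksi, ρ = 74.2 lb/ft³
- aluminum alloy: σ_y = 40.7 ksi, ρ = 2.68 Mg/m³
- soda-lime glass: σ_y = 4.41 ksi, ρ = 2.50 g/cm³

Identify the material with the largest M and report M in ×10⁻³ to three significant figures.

Putting every candidate on a common basis:
  copper: σ_y = 97.91 MPa, ρ = 8954 kg/m³
  epoxy: σ_y = 70.33 MPa, ρ = 1189 kg/m³
  aluminum alloy: σ_y = 280.6 MPa, ρ = 2680 kg/m³
  soda-lime glass: σ_y = 30.41 MPa, ρ = 2500 kg/m³
  aluminum alloy: M = 16.0×10⁻³
  epoxy: M = 14.3×10⁻³
  soda-lime glass: M = 3.90×10⁻³
  copper: M = 2.37×10⁻³
Highest index: aluminum alloy.

aluminum alloy, M = 16.0×10⁻³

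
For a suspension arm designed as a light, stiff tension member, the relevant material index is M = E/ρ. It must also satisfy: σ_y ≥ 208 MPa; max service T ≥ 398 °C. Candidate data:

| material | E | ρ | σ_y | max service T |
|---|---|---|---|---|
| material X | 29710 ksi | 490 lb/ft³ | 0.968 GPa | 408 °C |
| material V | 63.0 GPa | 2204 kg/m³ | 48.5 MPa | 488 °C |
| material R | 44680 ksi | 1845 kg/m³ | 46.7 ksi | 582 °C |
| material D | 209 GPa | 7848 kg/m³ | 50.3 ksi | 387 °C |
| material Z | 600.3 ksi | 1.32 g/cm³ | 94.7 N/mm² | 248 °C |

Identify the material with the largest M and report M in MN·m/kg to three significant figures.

Screen on constraints: σ_y ≥ 208 MPa; max service T ≥ 398 °C. Survivors: material X, material R.
In SI units:
  material X: E = 204.8 GPa, ρ = 7849 kg/m³
  material R: E = 308.1 GPa, ρ = 1845 kg/m³
  material R: M = 167 MN·m/kg
  material X: M = 26.1 MN·m/kg
The maximum is for material R.

material R, M = 167 MN·m/kg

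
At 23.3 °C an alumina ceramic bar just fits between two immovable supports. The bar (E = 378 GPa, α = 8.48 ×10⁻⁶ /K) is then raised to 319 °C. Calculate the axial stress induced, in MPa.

ΔT = 295.7 K. Constrained thermal stress σ = E·α·ΔT = 378.0×10³ MPa × 8.48×10⁻⁶ × 295.7 = 948 MPa (compressive).

948 MPa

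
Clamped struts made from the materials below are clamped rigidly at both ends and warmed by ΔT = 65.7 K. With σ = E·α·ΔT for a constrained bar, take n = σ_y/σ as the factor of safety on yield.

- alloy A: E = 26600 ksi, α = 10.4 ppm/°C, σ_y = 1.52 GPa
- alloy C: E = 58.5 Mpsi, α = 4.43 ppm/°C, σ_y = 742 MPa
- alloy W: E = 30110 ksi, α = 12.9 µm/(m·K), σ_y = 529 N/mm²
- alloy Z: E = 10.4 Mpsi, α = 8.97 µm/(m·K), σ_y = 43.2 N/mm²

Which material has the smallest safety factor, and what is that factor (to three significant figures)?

alloy Z, n = 1.02

In consistent units (E in GPa, α in ×10⁻⁶/K, σ_y in MPa):
  alloy A: E = 183.4, α = 10.4, σ_y = 1520 → σ = 125 MPa, n = 12.1
  alloy C: E = 403.3, α = 4.43, σ_y = 742.0 → σ = 117 MPa, n = 6.32
  alloy W: E = 207.6, α = 12.9, σ_y = 529.0 → σ = 176 MPa, n = 3.01
  alloy Z: E = 71.71, α = 8.97, σ_y = 43.20 → σ = 42.3 MPa, n = 1.02
Alloy Z has the lowest safety factor, n = 1.02.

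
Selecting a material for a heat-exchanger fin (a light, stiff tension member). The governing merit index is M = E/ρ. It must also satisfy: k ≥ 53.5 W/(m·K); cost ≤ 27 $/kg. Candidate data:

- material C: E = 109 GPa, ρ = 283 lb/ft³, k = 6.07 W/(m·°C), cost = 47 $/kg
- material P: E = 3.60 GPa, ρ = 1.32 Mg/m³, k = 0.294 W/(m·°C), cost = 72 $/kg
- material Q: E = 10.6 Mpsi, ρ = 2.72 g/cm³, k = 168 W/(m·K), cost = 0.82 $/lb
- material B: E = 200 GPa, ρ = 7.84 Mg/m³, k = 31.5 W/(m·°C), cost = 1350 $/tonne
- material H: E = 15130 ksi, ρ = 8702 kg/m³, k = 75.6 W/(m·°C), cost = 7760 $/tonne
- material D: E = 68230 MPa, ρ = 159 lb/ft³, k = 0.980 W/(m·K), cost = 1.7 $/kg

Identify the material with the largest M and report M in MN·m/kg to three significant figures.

material Q, M = 26.9 MN·m/kg

Screen on constraints: k ≥ 53.5 W/(m·K); cost ≤ 27 $/kg. Survivors: material Q, material H.
In SI units:
  material Q: E = 73.08 GPa, ρ = 2720 kg/m³
  material H: E = 104.3 GPa, ρ = 8702 kg/m³
  material Q: M = 26.9 MN·m/kg
  material H: M = 12.0 MN·m/kg
Highest index: material Q.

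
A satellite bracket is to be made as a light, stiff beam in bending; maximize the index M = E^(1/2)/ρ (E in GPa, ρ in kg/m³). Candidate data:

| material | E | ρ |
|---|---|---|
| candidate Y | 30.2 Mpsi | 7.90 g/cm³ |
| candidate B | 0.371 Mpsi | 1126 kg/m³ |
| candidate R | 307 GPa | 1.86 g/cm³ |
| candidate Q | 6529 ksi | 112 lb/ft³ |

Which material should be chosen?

Normalizing units and computing the index:
  candidate Y: E = 208.2 GPa, ρ = 7900 kg/m³
  candidate B: E = 2.558 GPa, ρ = 1126 kg/m³
  candidate R: E = 307.0 GPa, ρ = 1860 kg/m³
  candidate Q: E = 45.02 GPa, ρ = 1794 kg/m³
  candidate R: M = 9.42×10⁻³
  candidate Q: M = 3.74×10⁻³
  candidate Y: M = 1.83×10⁻³
  candidate B: M = 1.42×10⁻³
The maximum is for candidate R.

candidate R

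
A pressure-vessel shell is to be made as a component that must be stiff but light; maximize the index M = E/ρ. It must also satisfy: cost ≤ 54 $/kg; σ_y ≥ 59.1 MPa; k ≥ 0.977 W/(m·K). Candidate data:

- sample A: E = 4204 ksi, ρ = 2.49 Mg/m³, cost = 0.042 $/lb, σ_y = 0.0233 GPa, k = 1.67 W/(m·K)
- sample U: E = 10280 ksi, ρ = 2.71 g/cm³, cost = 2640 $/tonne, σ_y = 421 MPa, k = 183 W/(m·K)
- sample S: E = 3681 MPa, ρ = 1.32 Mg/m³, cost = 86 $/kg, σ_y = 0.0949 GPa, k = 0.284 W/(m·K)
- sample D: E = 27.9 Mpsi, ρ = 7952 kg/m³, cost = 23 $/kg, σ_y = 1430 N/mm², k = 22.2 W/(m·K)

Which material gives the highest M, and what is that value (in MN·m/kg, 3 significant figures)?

Screen on constraints: cost ≤ 54 $/kg; σ_y ≥ 59.1 MPa; k ≥ 0.977 W/(m·K). Survivors: sample U, sample D.
After converting to SI:
  sample U: E = 70.88 GPa, ρ = 2710 kg/m³
  sample D: E = 192.4 GPa, ρ = 7952 kg/m³
  sample U: M = 26.2 MN·m/kg
  sample D: M = 24.2 MN·m/kg
Sample U has the largest M.

sample U, M = 26.2 MN·m/kg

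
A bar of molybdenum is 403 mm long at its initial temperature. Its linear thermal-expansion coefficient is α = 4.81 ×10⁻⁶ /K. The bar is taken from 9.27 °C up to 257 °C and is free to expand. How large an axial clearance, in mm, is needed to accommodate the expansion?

0.480 mm

ΔT = 257 − 9.27 = 247.7 K.
ΔL = α·L₀·ΔT = 4.81×10⁻⁶ × 403 mm × 247.7 K = 0.480 mm.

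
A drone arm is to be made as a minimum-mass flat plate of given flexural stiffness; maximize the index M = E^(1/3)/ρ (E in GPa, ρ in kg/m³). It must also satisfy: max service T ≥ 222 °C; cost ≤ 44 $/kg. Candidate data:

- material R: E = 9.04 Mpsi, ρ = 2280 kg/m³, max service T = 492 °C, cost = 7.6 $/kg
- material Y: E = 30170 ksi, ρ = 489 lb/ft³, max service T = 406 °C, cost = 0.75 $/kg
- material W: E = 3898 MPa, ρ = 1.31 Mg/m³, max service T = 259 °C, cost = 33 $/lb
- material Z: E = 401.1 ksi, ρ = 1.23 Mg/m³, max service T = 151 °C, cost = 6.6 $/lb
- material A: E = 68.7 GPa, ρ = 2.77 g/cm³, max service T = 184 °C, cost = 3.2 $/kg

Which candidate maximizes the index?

Screen on constraints: max service T ≥ 222 °C; cost ≤ 44 $/kg. Survivors: material R, material Y.
After converting to SI:
  material R: E = 62.33 GPa, ρ = 2280 kg/m³
  material Y: E = 208.0 GPa, ρ = 7833 kg/m³
  material R: M = 1.74×10⁻³
  material Y: M = 0.756×10⁻³
Highest index: material R.

material R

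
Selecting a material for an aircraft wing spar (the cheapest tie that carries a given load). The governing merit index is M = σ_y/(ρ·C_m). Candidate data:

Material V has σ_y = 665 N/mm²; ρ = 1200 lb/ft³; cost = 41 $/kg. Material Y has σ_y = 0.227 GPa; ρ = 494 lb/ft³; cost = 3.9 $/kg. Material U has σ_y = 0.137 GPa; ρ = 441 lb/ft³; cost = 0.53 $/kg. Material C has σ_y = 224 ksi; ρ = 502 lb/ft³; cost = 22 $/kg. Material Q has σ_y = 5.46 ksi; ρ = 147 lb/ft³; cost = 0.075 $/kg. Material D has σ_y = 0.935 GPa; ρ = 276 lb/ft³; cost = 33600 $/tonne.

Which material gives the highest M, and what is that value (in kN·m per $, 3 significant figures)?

In SI units:
  material V: σ_y = 665.0 MPa, ρ = 19220 kg/m³, cost = 41.00 $/kg
  material Y: σ_y = 227.0 MPa, ρ = 7913 kg/m³, cost = 3.900 $/kg
  material U: σ_y = 137.0 MPa, ρ = 7064 kg/m³, cost = 0.5300 $/kg
  material C: σ_y = 1544 MPa, ρ = 8041 kg/m³, cost = 22.00 $/kg
  material Q: σ_y = 37.65 MPa, ρ = 2355 kg/m³, cost = 0.07500 $/kg
  material D: σ_y = 935.0 MPa, ρ = 4421 kg/m³, cost = 33.60 $/kg
  material Q: M = 213 kN·m per $
  material U: M = 36.6 kN·m per $
  material C: M = 8.73 kN·m per $
  material Y: M = 7.36 kN·m per $
  material D: M = 6.29 kN·m per $
  material V: M = 0.844 kN·m per $
Highest index: material Q.

material Q, M = 213 kN·m per $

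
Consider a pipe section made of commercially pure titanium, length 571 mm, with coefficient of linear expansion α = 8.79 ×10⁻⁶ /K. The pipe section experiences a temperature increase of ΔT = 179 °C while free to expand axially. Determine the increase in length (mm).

0.898 mm

ΔL = α·L₀·ΔT = 8.79×10⁻⁶ × 571 mm × 179.0 K = 0.898 mm.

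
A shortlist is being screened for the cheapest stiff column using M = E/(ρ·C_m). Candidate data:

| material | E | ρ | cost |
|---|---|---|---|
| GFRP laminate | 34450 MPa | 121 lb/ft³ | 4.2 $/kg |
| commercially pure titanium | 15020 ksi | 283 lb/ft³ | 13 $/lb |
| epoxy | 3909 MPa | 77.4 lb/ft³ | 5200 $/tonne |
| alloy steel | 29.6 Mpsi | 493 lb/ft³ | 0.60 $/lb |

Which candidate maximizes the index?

alloy steel

In SI units:
  GFRP laminate: E = 34.45 GPa, ρ = 1938 kg/m³, cost = 4.200 $/kg
  commercially pure titanium: E = 103.6 GPa, ρ = 4533 kg/m³, cost = 28.66 $/kg
  epoxy: E = 3.909 GPa, ρ = 1240 kg/m³, cost = 5.200 $/kg
  alloy steel: E = 204.1 GPa, ρ = 7897 kg/m³, cost = 1.323 $/kg
  alloy steel: M = 19.5 MN·m per $
  GFRP laminate: M = 4.23 MN·m per $
  commercially pure titanium: M = 0.797 MN·m per $
  epoxy: M = 0.606 MN·m per $
The maximum is for alloy steel.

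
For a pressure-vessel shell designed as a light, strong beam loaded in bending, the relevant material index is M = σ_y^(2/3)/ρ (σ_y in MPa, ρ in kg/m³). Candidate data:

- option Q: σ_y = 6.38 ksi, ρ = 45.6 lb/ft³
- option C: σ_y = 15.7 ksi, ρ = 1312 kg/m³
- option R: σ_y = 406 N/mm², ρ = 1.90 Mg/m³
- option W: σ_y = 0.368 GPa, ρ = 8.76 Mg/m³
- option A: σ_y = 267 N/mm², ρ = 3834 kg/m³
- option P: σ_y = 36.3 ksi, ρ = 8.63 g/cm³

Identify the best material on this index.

option R

Putting every candidate on a common basis:
  option Q: σ_y = 43.99 MPa, ρ = 730.4 kg/m³
  option C: σ_y = 108.2 MPa, ρ = 1312 kg/m³
  option R: σ_y = 406.0 MPa, ρ = 1900 kg/m³
  option W: σ_y = 368.0 MPa, ρ = 8760 kg/m³
  option A: σ_y = 267.0 MPa, ρ = 3834 kg/m³
  option P: σ_y = 250.3 MPa, ρ = 8630 kg/m³
  option R: M = 28.9×10⁻³
  option C: M = 17.3×10⁻³
  option Q: M = 17.1×10⁻³
  option A: M = 10.8×10⁻³
  option W: M = 5.86×10⁻³
  option P: M = 4.60×10⁻³
Option R has the largest M.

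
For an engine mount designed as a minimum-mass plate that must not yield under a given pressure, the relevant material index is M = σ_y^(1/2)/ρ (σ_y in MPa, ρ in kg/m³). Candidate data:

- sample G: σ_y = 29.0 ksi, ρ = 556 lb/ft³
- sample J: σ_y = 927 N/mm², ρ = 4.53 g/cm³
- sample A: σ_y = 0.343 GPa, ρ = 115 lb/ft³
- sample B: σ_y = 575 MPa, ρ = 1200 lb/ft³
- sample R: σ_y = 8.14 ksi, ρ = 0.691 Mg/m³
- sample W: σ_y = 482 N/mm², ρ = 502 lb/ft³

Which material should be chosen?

sample R

Normalizing units and computing the index:
  sample G: σ_y = 199.9 MPa, ρ = 8906 kg/m³
  sample J: σ_y = 927.0 MPa, ρ = 4530 kg/m³
  sample A: σ_y = 343.0 MPa, ρ = 1842 kg/m³
  sample B: σ_y = 575.0 MPa, ρ = 19220 kg/m³
  sample R: σ_y = 56.12 MPa, ρ = 691.0 kg/m³
  sample W: σ_y = 482.0 MPa, ρ = 8041 kg/m³
  sample R: M = 10.8×10⁻³
  sample A: M = 10.1×10⁻³
  sample J: M = 6.72×10⁻³
  sample W: M = 2.73×10⁻³
  sample G: M = 1.59×10⁻³
  sample B: M = 1.25×10⁻³
Sample R has the largest M.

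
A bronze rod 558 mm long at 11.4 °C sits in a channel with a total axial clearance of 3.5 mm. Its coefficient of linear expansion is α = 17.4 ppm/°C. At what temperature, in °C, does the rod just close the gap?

372 °C

α·L₀·ΔT = 3.5 mm ⇒ ΔT = 3.5 / (17.4×10⁻⁶ × 558.0) = 360.5 K.
T = 11.4 + 360.5 = 371.9 °C.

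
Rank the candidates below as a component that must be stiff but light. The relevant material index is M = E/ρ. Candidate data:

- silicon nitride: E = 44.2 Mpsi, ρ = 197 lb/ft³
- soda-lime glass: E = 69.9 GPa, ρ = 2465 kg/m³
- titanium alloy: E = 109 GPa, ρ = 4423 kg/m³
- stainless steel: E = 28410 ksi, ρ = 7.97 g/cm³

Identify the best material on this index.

In SI units:
  silicon nitride: E = 304.7 GPa, ρ = 3156 kg/m³
  soda-lime glass: E = 69.90 GPa, ρ = 2465 kg/m³
  titanium alloy: E = 109.0 GPa, ρ = 4423 kg/m³
  stainless steel: E = 195.9 GPa, ρ = 7970 kg/m³
  silicon nitride: M = 96.6 MN·m/kg
  soda-lime glass: M = 28.4 MN·m/kg
  titanium alloy: M = 24.6 MN·m/kg
  stainless steel: M = 24.6 MN·m/kg
Highest index: silicon nitride.

silicon nitride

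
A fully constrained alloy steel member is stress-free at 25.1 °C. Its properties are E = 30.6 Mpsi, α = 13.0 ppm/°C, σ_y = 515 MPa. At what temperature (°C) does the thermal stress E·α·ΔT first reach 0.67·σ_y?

E = 30.6 Mpsi = 211.0 GPa.
E·α·ΔT = 345.1 MPa ⇒ ΔT = 345.1 / (211.0×10³ × 13.0×10⁻⁶) = 125.8 K.
T = 25.1 + 125.8 = 150.9 °C.

151 °C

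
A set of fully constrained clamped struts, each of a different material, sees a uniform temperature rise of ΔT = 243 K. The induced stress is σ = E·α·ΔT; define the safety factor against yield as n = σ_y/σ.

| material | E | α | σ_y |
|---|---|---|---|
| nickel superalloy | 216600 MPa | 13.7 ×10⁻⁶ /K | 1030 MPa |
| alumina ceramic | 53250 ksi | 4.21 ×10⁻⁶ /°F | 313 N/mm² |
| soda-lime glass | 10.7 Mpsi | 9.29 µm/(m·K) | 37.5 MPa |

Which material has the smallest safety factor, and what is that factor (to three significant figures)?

soda-lime glass, n = 0.225

Converting E to GPa, α to ×10⁻⁶/K, σ_y to MPa, then σ and n for each:
  nickel superalloy: E = 216.6, α = 13.7, σ_y = 1030 → σ = 721 MPa, n = 1.43
  alumina ceramic: E = 367.1, α = 7.58, σ_y = 313.0 → σ = 676 MPa, n = 0.463
  soda-lime glass: E = 73.77, α = 9.29, σ_y = 37.50 → σ = 167 MPa, n = 0.225
The minimum is soda-lime glass at n = 0.225.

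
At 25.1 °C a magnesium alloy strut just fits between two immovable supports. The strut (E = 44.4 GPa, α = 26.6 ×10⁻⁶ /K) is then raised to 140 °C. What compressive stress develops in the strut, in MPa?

136 MPa

ΔT = 114.9 K. Constrained thermal stress σ = E·α·ΔT = 44.40×10³ MPa × 26.6×10⁻⁶ × 114.9 = 136 MPa (compressive).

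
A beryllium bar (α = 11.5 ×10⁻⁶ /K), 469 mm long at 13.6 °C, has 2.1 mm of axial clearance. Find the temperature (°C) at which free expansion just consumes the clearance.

403 °C

α·L₀·ΔT = 2.1 mm ⇒ ΔT = 2.1 / (11.5×10⁻⁶ × 469.0) = 389.4 K.
T = 13.6 + 389.4 = 403.0 °C.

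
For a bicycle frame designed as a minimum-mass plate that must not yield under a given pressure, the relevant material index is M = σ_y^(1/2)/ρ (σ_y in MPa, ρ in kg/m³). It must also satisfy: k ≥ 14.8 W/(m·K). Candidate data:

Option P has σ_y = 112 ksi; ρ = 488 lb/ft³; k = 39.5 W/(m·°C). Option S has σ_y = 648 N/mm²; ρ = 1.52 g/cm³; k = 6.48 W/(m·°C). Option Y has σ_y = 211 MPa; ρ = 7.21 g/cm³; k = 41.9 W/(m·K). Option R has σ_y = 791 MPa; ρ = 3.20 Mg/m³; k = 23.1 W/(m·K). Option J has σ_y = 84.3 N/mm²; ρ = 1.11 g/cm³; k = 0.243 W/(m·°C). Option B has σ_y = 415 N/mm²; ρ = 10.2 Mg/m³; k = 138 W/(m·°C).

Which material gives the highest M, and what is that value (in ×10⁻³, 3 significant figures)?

Screen on constraints: k ≥ 14.8 W/(m·K). Survivors: option P, option Y, option R, option B.
In SI units:
  option P: σ_y = 772.2 MPa, ρ = 7817 kg/m³
  option Y: σ_y = 211.0 MPa, ρ = 7210 kg/m³
  option R: σ_y = 791.0 MPa, ρ = 3200 kg/m³
  option B: σ_y = 415.0 MPa, ρ = 10200 kg/m³
  option R: M = 8.79×10⁻³
  option P: M = 3.55×10⁻³
  option Y: M = 2.01×10⁻³
  option B: M = 2.00×10⁻³
Option R has the largest M.

option R, M = 8.79×10⁻³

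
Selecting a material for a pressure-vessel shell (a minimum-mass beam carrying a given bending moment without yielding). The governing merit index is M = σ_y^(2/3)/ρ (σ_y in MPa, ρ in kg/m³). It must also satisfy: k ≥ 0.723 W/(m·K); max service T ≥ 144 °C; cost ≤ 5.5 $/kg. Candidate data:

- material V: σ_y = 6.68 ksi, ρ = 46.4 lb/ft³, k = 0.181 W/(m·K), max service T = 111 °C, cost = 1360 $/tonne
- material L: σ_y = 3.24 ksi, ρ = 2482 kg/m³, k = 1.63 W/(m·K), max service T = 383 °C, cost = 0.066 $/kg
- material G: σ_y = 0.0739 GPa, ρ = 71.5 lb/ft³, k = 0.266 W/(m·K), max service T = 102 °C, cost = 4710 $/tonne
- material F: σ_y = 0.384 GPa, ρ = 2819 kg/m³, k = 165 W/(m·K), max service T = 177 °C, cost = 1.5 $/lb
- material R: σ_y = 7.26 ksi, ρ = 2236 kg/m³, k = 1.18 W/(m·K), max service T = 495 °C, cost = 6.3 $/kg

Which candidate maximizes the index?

Screen on constraints: k ≥ 0.723 W/(m·K); max service T ≥ 144 °C; cost ≤ 5.5 $/kg. Survivors: material L, material F.
Normalizing units and computing the index:
  material L: σ_y = 22.34 MPa, ρ = 2482 kg/m³
  material F: σ_y = 384.0 MPa, ρ = 2819 kg/m³
  material F: M = 18.7×10⁻³
  material L: M = 3.20×10⁻³
Highest index: material F.

material F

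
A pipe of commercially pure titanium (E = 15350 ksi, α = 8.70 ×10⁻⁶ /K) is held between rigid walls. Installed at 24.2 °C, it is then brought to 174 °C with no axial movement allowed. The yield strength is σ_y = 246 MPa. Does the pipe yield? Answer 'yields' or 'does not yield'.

E = 15350 ksi = 105.8 GPa.
ΔT = 149.8 K. Constrained thermal stress σ = E·α·ΔT = 105.8×10³ MPa × 8.70×10⁻⁶ × 149.8 = 138 MPa (compressive).
Compare to σ_y = 246 MPa: σ < σ_y, so it does not yield.

does not yield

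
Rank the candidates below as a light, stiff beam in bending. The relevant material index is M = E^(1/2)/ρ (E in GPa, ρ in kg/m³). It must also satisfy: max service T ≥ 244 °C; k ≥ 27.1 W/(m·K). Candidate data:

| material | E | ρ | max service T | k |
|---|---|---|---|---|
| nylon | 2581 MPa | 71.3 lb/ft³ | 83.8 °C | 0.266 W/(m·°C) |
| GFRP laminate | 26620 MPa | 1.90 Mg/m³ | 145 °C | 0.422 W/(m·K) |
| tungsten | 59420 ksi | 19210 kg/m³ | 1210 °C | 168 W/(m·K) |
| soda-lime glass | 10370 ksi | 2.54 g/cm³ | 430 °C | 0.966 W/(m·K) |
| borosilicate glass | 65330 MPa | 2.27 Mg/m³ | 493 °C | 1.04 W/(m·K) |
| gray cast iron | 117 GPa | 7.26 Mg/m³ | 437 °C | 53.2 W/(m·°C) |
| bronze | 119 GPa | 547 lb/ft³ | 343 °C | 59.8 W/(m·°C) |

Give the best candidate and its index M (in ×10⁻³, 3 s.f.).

Screen on constraints: max service T ≥ 244 °C; k ≥ 27.1 W/(m·K). Survivors: tungsten, gray cast iron, bronze.
After converting to SI:
  tungsten: E = 409.7 GPa, ρ = 19210 kg/m³
  gray cast iron: E = 117.0 GPa, ρ = 7260 kg/m³
  bronze: E = 119.0 GPa, ρ = 8762 kg/m³
  gray cast iron: M = 1.49×10⁻³
  bronze: M = 1.24×10⁻³
  tungsten: M = 1.05×10⁻³
Gray cast iron ranks first.

gray cast iron, M = 1.49×10⁻³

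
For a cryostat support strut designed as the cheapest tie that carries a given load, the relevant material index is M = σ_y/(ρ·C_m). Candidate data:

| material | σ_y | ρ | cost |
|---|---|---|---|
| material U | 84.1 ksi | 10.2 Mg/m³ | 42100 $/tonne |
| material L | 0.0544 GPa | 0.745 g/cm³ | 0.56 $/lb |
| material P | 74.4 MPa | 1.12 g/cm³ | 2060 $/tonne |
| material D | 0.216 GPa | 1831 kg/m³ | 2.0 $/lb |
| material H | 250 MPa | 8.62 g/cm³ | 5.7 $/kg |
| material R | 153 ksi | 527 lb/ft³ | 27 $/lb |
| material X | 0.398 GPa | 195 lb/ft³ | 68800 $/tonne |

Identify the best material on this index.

Putting every candidate on a common basis:
  material U: σ_y = 579.8 MPa, ρ = 10200 kg/m³, cost = 42.10 $/kg
  material L: σ_y = 54.40 MPa, ρ = 745.0 kg/m³, cost = 1.235 $/kg
  material P: σ_y = 74.40 MPa, ρ = 1120 kg/m³, cost = 2.060 $/kg
  material D: σ_y = 216.0 MPa, ρ = 1831 kg/m³, cost = 4.409 $/kg
  material H: σ_y = 250.0 MPa, ρ = 8620 kg/m³, cost = 5.700 $/kg
  material R: σ_y = 1055 MPa, ρ = 8442 kg/m³, cost = 59.52 $/kg
  material X: σ_y = 398.0 MPa, ρ = 3124 kg/m³, cost = 68.80 $/kg
  material L: M = 59.1 kN·m per $
  material P: M = 32.2 kN·m per $
  material D: M = 26.8 kN·m per $
  material H: M = 5.09 kN·m per $
  material R: M = 2.10 kN·m per $
  material X: M = 1.85 kN·m per $
  material U: M = 1.35 kN·m per $
Material L has the largest M.

material L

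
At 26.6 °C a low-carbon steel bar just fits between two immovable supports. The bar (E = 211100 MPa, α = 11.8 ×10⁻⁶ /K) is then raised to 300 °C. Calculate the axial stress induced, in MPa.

E = 211100 MPa = 211.1 GPa.
ΔT = 273.4 K. Constrained thermal stress σ = E·α·ΔT = 211.1×10³ MPa × 11.8×10⁻⁶ × 273.4 = 681 MPa (compressive).

681 MPa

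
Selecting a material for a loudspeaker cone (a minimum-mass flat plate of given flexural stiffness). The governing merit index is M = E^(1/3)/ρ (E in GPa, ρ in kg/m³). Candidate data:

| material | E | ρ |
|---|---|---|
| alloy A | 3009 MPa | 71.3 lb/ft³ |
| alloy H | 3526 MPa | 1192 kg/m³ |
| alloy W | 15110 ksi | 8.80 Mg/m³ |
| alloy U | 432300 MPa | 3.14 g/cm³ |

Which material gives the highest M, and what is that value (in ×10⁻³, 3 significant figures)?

alloy U, M = 2.41×10⁻³

Convert each candidate to consistent units, then evaluate M:
  alloy A: E = 3.009 GPa, ρ = 1142 kg/m³
  alloy H: E = 3.526 GPa, ρ = 1192 kg/m³
  alloy W: E = 104.2 GPa, ρ = 8800 kg/m³
  alloy U: E = 432.3 GPa, ρ = 3140 kg/m³
  alloy U: M = 2.41×10⁻³
  alloy H: M = 1.28×10⁻³
  alloy A: M = 1.26×10⁻³
  alloy W: M = 0.535×10⁻³
The maximum is for alloy U.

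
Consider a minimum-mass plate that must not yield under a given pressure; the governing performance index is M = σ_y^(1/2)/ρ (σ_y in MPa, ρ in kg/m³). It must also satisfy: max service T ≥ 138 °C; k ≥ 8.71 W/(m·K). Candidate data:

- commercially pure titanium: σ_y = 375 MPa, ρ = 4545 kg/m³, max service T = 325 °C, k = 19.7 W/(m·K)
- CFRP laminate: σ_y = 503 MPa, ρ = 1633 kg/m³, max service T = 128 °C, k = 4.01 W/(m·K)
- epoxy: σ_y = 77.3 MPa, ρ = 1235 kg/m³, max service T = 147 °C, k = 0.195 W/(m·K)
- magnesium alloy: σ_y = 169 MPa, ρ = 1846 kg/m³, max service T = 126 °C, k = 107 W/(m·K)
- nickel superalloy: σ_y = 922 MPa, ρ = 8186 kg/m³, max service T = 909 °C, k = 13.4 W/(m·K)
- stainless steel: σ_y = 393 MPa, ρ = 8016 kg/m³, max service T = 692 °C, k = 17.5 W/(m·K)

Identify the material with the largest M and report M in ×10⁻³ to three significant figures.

Screen on constraints: max service T ≥ 138 °C; k ≥ 8.71 W/(m·K). Survivors: commercially pure titanium, nickel superalloy, stainless steel.
Per-candidate index values:
  commercially pure titanium: M = 4.26×10⁻³
  nickel superalloy: M = 3.71×10⁻³
  stainless steel: M = 2.47×10⁻³
Commercially pure titanium ranks first.

commercially pure titanium, M = 4.26×10⁻³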